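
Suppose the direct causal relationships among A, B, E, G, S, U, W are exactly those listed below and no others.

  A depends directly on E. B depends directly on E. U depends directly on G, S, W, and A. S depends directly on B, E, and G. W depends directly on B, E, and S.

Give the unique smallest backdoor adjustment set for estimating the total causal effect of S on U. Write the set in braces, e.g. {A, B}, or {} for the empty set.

{B, E, G}

Variables eligible for adjustment (non-descendants of S, excluding S and U): {A, B, E, G}.
Backdoor paths from S to U:
  P1: S <- E -> A -> U
  P2: S <- E -> B -> W -> U
  P3: S <- E -> W -> U
  P4: S <- B <- E -> A -> U
  P5: S <- B <- E -> W -> U
  P6: S <- B -> W <- E -> A -> U
  P7: S <- B -> W -> U
  P8: S <- G -> U
The empty set is not sufficient: P1 (S <- E -> A -> U) has no collider blocking it and no conditioned non-collider, so it is open.
Try {B, E, G}:
  P1: blocked at fork node E ∈ conditioning set.
  P2: blocked at fork node E ∈ conditioning set.
  P3: blocked at fork node E ∈ conditioning set.
  P4: blocked at chain node B ∈ conditioning set.
  P5: blocked at chain node B ∈ conditioning set.
  P6: blocked at fork node B ∈ conditioning set.
  P7: blocked at fork node B ∈ conditioning set.
  P8: blocked at fork node G ∈ conditioning set.
{B, E, G} contains no descendant of S and blocks every backdoor path.
Every element of {B, E, G} is needed (dropping B leaves P7 open; dropping E leaves P1 open; dropping G leaves P8 open), so no proper subset is valid.
Among all size-3 subsets of the eligible variables, only {B, E, G} blocks every backdoor path, so it is the unique smallest valid adjustment set.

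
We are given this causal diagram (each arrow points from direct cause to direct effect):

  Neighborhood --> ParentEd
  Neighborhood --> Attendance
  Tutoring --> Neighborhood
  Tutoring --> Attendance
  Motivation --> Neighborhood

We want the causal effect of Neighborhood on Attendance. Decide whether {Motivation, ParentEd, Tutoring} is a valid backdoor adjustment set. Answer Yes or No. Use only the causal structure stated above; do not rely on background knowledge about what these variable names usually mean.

No

Backdoor paths from Neighborhood to Attendance (paths whose first edge points into Neighborhood):
  P1: Neighborhood <- Tutoring -> Attendance
Condition 1 (no descendant of Neighborhood in the set): FAILS — ParentEd is a descendant of Neighborhood.
Condition 2 (every backdoor path blocked by {Motivation, ParentEd, Tutoring}):
  P1: blocked at fork node Tutoring ∈ conditioning set.
{Motivation, ParentEd, Tutoring} does not satisfy the backdoor criterion.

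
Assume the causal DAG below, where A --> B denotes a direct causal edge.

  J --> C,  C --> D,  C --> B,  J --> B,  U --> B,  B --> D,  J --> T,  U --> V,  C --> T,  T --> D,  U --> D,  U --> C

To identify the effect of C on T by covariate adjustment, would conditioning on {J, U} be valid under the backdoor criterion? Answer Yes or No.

Yes

Backdoor paths from C to T (paths whose first edge points into C):
  P1: C <- U -> B <- J -> T
  P2: C <- U -> B -> D <- T
  P3: C <- U -> D <- T
  P4: C <- U -> D <- B <- J -> T
  P5: C <- J -> T
  P6: C <- J -> B <- U -> D <- T
  P7: C <- J -> B -> D <- T
Condition 1 (no descendant of C in the set): holds — descendants of C are {B, D, T}; none are in {J, U}.
Condition 2 (every backdoor path blocked by {J, U}):
  P1: blocked at fork node U ∈ conditioning set.
  P2: blocked at fork node U ∈ conditioning set.
  P3: blocked at fork node U ∈ conditioning set.
  P4: blocked at fork node U ∈ conditioning set.
  P5: blocked at fork node J ∈ conditioning set.
  P6: blocked at fork node J ∈ conditioning set.
  P7: blocked at fork node J ∈ conditioning set.
{J, U} satisfies the backdoor criterion.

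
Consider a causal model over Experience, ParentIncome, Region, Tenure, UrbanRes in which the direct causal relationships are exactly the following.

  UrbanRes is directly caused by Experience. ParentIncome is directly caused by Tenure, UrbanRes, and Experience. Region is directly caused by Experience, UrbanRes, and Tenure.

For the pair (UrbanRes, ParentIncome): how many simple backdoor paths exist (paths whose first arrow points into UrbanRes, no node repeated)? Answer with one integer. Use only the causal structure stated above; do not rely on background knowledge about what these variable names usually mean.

2

A backdoor path from UrbanRes to ParentIncome is any simple undirected path whose first edge points into UrbanRes (i.e. leaves UrbanRes via a parent).
Parents of UrbanRes: {Experience}.
Enumerating:
  P1: UrbanRes <- Experience -> ParentIncome
  P2: UrbanRes <- Experience -> Region <- Tenure -> ParentIncome
That exhausts the simple backdoor paths. Count: 2.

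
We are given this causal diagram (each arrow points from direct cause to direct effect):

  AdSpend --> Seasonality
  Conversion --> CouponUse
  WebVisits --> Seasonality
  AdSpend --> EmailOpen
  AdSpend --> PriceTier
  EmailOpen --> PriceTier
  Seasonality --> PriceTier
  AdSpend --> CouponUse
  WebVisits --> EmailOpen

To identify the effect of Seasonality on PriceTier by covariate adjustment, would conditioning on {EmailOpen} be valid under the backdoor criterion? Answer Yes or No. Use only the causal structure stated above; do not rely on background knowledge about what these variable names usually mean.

Backdoor paths from Seasonality to PriceTier (paths whose first edge points into Seasonality):
  P1: Seasonality <- AdSpend -> EmailOpen -> PriceTier
  P2: Seasonality <- AdSpend -> PriceTier
  P3: Seasonality <- WebVisits -> EmailOpen <- AdSpend -> PriceTier
  P4: Seasonality <- WebVisits -> EmailOpen -> PriceTier
Condition 1 (no descendant of Seasonality in the set): holds — descendants of Seasonality are {PriceTier}; none are in {EmailOpen}.
Condition 2 (every backdoor path blocked by {EmailOpen}):
  P1: blocked at chain node EmailOpen ∈ conditioning set.
  P2: open — no interior node is in the conditioning set.
  P3: open — collider(s) EmailOpen are conditioned on (or have a conditioned descendant) and no non-collider on the path is in the set.
  P4: blocked at chain node EmailOpen ∈ conditioning set.
{EmailOpen} does not satisfy the backdoor criterion.

No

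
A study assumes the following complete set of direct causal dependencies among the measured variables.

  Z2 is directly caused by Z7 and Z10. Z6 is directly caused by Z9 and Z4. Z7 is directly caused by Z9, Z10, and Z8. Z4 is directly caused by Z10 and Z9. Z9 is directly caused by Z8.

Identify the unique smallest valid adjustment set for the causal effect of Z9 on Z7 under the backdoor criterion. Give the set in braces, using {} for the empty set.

Variables eligible for adjustment (non-descendants of Z9, excluding Z9 and Z7): {Z10, Z8}.
Backdoor paths from Z9 to Z7:
  P1: Z9 <- Z8 -> Z7
The empty set is not sufficient: P1 (Z9 <- Z8 -> Z7) has no collider blocking it and no conditioned non-collider, so it is open.
Try {Z8}:
  P1: blocked at fork node Z8 ∈ conditioning set.
{Z8} contains no descendant of Z9 and blocks every backdoor path.
No other singleton works — e.g. {Z10} leaves P1 open — so {Z8} is the unique smallest valid adjustment set.

{Z8}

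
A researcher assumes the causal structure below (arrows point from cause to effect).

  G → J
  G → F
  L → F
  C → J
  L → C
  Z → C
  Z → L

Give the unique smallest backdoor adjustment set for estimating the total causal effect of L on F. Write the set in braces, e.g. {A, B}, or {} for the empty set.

{}

Variables eligible for adjustment (non-descendants of L, excluding L and F): {G, Z}.
Backdoor paths from L to F:
  P1: L <- Z -> C -> J <- G -> F
Each backdoor path contains an unconditioned collider, so every path is already blocked with the empty conditioning set:
  P1: blocked at collider J (neither it nor any descendant is in the conditioning set).
The empty set is therefore the unique smallest valid set.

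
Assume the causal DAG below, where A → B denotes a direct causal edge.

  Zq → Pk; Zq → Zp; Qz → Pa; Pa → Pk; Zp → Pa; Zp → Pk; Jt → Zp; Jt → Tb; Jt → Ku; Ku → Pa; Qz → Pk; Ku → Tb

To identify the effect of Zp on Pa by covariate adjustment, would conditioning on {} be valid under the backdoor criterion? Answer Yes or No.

No

Backdoor paths from Zp to Pa (paths whose first edge points into Zp):
  P1: Zp <- Jt -> Ku -> Pa
  P2: Zp <- Jt -> Tb <- Ku -> Pa
  P3: Zp <- Zq -> Pk <- Qz -> Pa
  P4: Zp <- Zq -> Pk <- Pa
Condition 1 (no descendant of Zp in the set): holds — descendants of Zp are {Pa, Pk}; none are in {}.
Condition 2 (every backdoor path blocked by {}):
  P1: open — no interior node is in the conditioning set.
  P2: blocked at collider Tb (neither it nor any descendant is in the conditioning set).
  P3: blocked at collider Pk (neither it nor any descendant is in the conditioning set).
  P4: blocked at collider Pk (neither it nor any descendant is in the conditioning set).
{} does not satisfy the backdoor criterion.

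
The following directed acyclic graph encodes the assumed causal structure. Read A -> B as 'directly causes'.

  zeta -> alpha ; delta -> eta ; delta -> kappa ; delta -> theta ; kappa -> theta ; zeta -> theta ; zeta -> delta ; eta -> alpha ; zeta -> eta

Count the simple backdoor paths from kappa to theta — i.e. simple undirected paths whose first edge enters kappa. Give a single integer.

4

A backdoor path from kappa to theta is any simple undirected path whose first edge points into kappa (i.e. leaves kappa via a parent).
Parents of kappa: {delta}.
Enumerating:
  P1: kappa <- delta <- zeta -> theta
  P2: kappa <- delta -> eta <- zeta -> theta
  P3: kappa <- delta -> eta -> alpha <- zeta -> theta
  P4: kappa <- delta -> theta
That exhausts the simple backdoor paths. Count: 4.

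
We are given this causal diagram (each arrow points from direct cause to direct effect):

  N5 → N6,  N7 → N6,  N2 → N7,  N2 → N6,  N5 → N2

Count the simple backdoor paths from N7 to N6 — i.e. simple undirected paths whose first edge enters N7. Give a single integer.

2

A backdoor path from N7 to N6 is any simple undirected path whose first edge points into N7 (i.e. leaves N7 via a parent).
Parents of N7: {N2}.
Enumerating:
  P1: N7 <- N2 <- N5 -> N6
  P2: N7 <- N2 -> N6
That exhausts the simple backdoor paths. Count: 2.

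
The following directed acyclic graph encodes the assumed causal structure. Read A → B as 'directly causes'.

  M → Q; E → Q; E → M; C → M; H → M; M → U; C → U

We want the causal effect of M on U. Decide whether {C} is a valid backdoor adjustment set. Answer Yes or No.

Yes

Backdoor paths from M to U (paths whose first edge points into M):
  P1: M <- C -> U
Condition 1 (no descendant of M in the set): holds — descendants of M are {Q, U}; none are in {C}.
Condition 2 (every backdoor path blocked by {C}):
  P1: blocked at fork node C ∈ conditioning set.
{C} satisfies the backdoor criterion.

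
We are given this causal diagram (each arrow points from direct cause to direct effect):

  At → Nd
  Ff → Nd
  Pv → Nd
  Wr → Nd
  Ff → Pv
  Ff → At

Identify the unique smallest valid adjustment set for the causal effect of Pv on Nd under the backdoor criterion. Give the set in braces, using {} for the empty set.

{Ff}

Variables eligible for adjustment (non-descendants of Pv, excluding Pv and Nd): {At, Ff, Wr}.
Backdoor paths from Pv to Nd:
  P1: Pv <- Ff -> At -> Nd
  P2: Pv <- Ff -> Nd
The empty set is not sufficient: P1 (Pv <- Ff -> At -> Nd) has no collider blocking it and no conditioned non-collider, so it is open.
Try {Ff}:
  P1: blocked at fork node Ff ∈ conditioning set.
  P2: blocked at fork node Ff ∈ conditioning set.
{Ff} contains no descendant of Pv and blocks every backdoor path.
No other singleton works — e.g. {Wr} leaves P1 open — so {Ff} is the unique smallest valid adjustment set.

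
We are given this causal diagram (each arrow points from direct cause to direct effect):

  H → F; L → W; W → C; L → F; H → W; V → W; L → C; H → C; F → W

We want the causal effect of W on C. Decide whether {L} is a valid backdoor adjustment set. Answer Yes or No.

No

Backdoor paths from W to C (paths whose first edge points into W):
  P1: W <- L -> F <- H -> C
  P2: W <- L -> C
  P3: W <- H -> F <- L -> C
  P4: W <- H -> C
  P5: W <- F <- L -> C
  P6: W <- F <- H -> C
Condition 1 (no descendant of W in the set): holds — descendants of W are {C}; none are in {L}.
Condition 2 (every backdoor path blocked by {L}):
  P1: blocked at fork node L ∈ conditioning set.
  P2: blocked at fork node L ∈ conditioning set.
  P3: blocked at collider F (neither it nor any descendant is in the conditioning set).
  P4: open — no interior node is in the conditioning set.
  P5: blocked at fork node L ∈ conditioning set.
  P6: open — no interior node is in the conditioning set.
{L} does not satisfy the backdoor criterion.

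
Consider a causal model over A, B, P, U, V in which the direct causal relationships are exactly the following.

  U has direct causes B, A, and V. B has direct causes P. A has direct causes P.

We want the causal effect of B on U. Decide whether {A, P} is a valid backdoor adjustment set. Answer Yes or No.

Backdoor paths from B to U (paths whose first edge points into B):
  P1: B <- P -> A -> U
Condition 1 (no descendant of B in the set): holds — descendants of B are {U}; none are in {A, P}.
Condition 2 (every backdoor path blocked by {A, P}):
  P1: blocked at fork node P ∈ conditioning set.
{A, P} satisfies the backdoor criterion.

Yes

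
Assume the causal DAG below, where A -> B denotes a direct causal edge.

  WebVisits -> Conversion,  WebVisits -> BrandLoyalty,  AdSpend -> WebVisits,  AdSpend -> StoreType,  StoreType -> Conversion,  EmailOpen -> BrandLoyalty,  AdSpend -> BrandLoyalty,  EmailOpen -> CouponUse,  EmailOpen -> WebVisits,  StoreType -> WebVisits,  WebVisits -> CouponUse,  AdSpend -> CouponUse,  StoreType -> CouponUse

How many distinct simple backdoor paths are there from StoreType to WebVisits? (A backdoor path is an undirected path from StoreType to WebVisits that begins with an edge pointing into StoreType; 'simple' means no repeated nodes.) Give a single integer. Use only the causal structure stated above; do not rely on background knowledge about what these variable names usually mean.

7

A backdoor path from StoreType to WebVisits is any simple undirected path whose first edge points into StoreType (i.e. leaves StoreType via a parent).
Parents of StoreType: {AdSpend}.
Enumerating:
  P1: StoreType <- AdSpend -> WebVisits
  P2: StoreType <- AdSpend -> BrandLoyalty <- EmailOpen -> WebVisits
  P3: StoreType <- AdSpend -> BrandLoyalty <- EmailOpen -> CouponUse <- WebVisits
  P4: StoreType <- AdSpend -> BrandLoyalty <- WebVisits
  P5: StoreType <- AdSpend -> CouponUse <- EmailOpen -> WebVisits
  P6: StoreType <- AdSpend -> CouponUse <- EmailOpen -> BrandLoyalty <- WebVisits
  P7: StoreType <- AdSpend -> CouponUse <- WebVisits
That exhausts the simple backdoor paths. Count: 7.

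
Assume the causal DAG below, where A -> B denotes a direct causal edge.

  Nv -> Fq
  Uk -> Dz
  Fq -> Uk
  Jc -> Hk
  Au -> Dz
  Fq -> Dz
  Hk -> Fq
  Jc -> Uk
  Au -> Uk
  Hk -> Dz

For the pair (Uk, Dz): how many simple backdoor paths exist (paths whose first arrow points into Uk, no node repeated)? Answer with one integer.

5

A backdoor path from Uk to Dz is any simple undirected path whose first edge points into Uk (i.e. leaves Uk via a parent).
Parents of Uk: {Au, Fq, Jc}.
Enumerating:
  P1: Uk <- Jc -> Hk -> Fq -> Dz
  P2: Uk <- Jc -> Hk -> Dz
  P3: Uk <- Au -> Dz
  P4: Uk <- Fq <- Hk -> Dz
  P5: Uk <- Fq -> Dz
That exhausts the simple backdoor paths. Count: 5.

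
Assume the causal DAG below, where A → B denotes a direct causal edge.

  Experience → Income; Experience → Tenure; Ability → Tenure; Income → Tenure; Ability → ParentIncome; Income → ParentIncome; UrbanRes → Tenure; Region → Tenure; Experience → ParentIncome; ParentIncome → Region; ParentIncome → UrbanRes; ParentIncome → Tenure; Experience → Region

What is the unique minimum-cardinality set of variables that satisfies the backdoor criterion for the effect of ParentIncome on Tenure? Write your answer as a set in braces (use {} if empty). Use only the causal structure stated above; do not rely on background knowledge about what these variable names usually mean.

{Ability, Experience, Income}

Variables eligible for adjustment (non-descendants of ParentIncome, excluding ParentIncome and Tenure): {Ability, Experience, Income}.
Backdoor paths from ParentIncome to Tenure:
  P1: ParentIncome <- Experience -> Income -> Tenure
  P2: ParentIncome <- Experience -> Region -> Tenure
  P3: ParentIncome <- Experience -> Tenure
  P4: ParentIncome <- Income <- Experience -> Region -> Tenure
  P5: ParentIncome <- Income <- Experience -> Tenure
  P6: ParentIncome <- Income -> Tenure
  P7: ParentIncome <- Ability -> Tenure
The empty set is not sufficient: P1 (ParentIncome <- Experience -> Income -> Tenure) has no collider blocking it and no conditioned non-collider, so it is open.
Try {Ability, Experience, Income}:
  P1: blocked at fork node Experience ∈ conditioning set.
  P2: blocked at fork node Experience ∈ conditioning set.
  P3: blocked at fork node Experience ∈ conditioning set.
  P4: blocked at chain node Income ∈ conditioning set.
  P5: blocked at chain node Income ∈ conditioning set.
  P6: blocked at fork node Income ∈ conditioning set.
  P7: blocked at fork node Ability ∈ conditioning set.
{Ability, Experience, Income} contains no descendant of ParentIncome and blocks every backdoor path.
Every element of {Ability, Experience, Income} is needed (dropping Ability leaves P7 open; dropping Experience leaves P2 open; dropping Income leaves P6 open), so no proper subset is valid.
Among all size-3 subsets of the eligible variables, only {Ability, Experience, Income} blocks every backdoor path, so it is the unique smallest valid adjustment set.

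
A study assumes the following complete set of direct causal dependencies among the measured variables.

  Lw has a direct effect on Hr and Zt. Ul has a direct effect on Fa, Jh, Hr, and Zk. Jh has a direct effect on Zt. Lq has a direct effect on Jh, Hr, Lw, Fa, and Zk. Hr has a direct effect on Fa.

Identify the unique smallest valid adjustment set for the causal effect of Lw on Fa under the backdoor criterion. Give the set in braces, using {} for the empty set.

{Lq}

Variables eligible for adjustment (non-descendants of Lw, excluding Lw and Fa): {Jh, Lq, Ul, Zk}.
Backdoor paths from Lw to Fa:
  P1: Lw <- Lq -> Jh <- Ul -> Hr -> Fa
  P2: Lw <- Lq -> Jh <- Ul -> Fa
  P3: Lw <- Lq -> Zk <- Ul -> Hr -> Fa
  P4: Lw <- Lq -> Zk <- Ul -> Fa
  P5: Lw <- Lq -> Hr <- Ul -> Fa
  P6: Lw <- Lq -> Hr -> Fa
  P7: Lw <- Lq -> Fa
The empty set is not sufficient: P6 (Lw <- Lq -> Hr -> Fa) has no collider blocking it and no conditioned non-collider, so it is open.
Try {Lq}:
  P1: blocked at fork node Lq ∈ conditioning set.
  P2: blocked at fork node Lq ∈ conditioning set.
  P3: blocked at fork node Lq ∈ conditioning set.
  P4: blocked at fork node Lq ∈ conditioning set.
  P5: blocked at fork node Lq ∈ conditioning set.
  P6: blocked at fork node Lq ∈ conditioning set.
  P7: blocked at fork node Lq ∈ conditioning set.
{Lq} contains no descendant of Lw and blocks every backdoor path.
No other singleton works — e.g. {Ul} leaves P6 open — so {Lq} is the unique smallest valid adjustment set.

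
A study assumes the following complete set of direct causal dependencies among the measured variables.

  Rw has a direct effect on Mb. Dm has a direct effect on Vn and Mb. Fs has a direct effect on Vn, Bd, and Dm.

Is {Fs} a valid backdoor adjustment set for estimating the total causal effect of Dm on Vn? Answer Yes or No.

Backdoor paths from Dm to Vn (paths whose first edge points into Dm):
  P1: Dm <- Fs -> Vn
Condition 1 (no descendant of Dm in the set): holds — descendants of Dm are {Mb, Vn}; none are in {Fs}.
Condition 2 (every backdoor path blocked by {Fs}):
  P1: blocked at fork node Fs ∈ conditioning set.
{Fs} satisfies the backdoor criterion.

Yes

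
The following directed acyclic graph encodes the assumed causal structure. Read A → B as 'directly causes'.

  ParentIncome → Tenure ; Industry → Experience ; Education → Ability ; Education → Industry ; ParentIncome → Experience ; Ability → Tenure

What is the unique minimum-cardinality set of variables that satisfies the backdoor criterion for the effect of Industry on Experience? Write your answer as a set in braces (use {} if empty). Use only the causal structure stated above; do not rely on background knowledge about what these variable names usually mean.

Variables eligible for adjustment (non-descendants of Industry, excluding Industry and Experience): {Ability, Education, ParentIncome, Tenure}.
Backdoor paths from Industry to Experience:
  P1: Industry <- Education -> Ability -> Tenure <- ParentIncome -> Experience
Each backdoor path contains an unconditioned collider, so every path is already blocked with the empty conditioning set:
  P1: blocked at collider Tenure (neither it nor any descendant is in the conditioning set).
The empty set is therefore the unique smallest valid set.

{}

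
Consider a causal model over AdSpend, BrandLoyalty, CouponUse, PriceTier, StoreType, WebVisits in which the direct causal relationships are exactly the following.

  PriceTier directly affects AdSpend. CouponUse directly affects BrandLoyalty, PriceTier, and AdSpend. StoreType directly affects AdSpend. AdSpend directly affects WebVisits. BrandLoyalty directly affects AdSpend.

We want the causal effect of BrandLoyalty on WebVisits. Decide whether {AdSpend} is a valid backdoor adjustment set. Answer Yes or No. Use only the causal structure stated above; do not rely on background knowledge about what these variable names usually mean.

No

Backdoor paths from BrandLoyalty to WebVisits (paths whose first edge points into BrandLoyalty):
  P1: BrandLoyalty <- CouponUse -> PriceTier -> AdSpend -> WebVisits
  P2: BrandLoyalty <- CouponUse -> AdSpend -> WebVisits
Condition 1 (no descendant of BrandLoyalty in the set): FAILS — AdSpend is a descendant of BrandLoyalty.
Condition 2 (every backdoor path blocked by {AdSpend}):
  P1: blocked at chain node AdSpend ∈ conditioning set.
  P2: blocked at chain node AdSpend ∈ conditioning set.
{AdSpend} does not satisfy the backdoor criterion.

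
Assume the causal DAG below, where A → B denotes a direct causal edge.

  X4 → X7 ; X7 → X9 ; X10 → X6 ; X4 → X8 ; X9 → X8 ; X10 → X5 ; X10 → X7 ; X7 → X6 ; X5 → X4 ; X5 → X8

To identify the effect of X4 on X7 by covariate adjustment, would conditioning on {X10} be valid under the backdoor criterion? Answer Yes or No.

Backdoor paths from X4 to X7 (paths whose first edge points into X4):
  P1: X4 <- X5 <- X10 -> X7
  P2: X4 <- X5 <- X10 -> X6 <- X7
  P3: X4 <- X5 -> X8 <- X9 <- X7
Condition 1 (no descendant of X4 in the set): holds — descendants of X4 are {X6, X7, X8, X9}; none are in {X10}.
Condition 2 (every backdoor path blocked by {X10}):
  P1: blocked at fork node X10 ∈ conditioning set.
  P2: blocked at fork node X10 ∈ conditioning set.
  P3: blocked at collider X8 (neither it nor any descendant is in the conditioning set).
{X10} satisfies the backdoor criterion.

Yes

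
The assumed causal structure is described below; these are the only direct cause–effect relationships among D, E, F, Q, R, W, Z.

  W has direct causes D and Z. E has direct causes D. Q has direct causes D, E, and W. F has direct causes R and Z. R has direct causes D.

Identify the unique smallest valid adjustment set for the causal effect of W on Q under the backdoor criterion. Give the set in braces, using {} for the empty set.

{D}

Variables eligible for adjustment (non-descendants of W, excluding W and Q): {D, E, F, R, Z}.
Backdoor paths from W to Q:
  P1: W <- Z -> F <- R <- D -> E -> Q
  P2: W <- Z -> F <- R <- D -> Q
  P3: W <- D -> E -> Q
  P4: W <- D -> Q
The empty set is not sufficient: P3 (W <- D -> E -> Q) has no collider blocking it and no conditioned non-collider, so it is open.
Try {D}:
  P1: blocked at collider F (neither it nor any descendant is in the conditioning set).
  P2: blocked at collider F (neither it nor any descendant is in the conditioning set).
  P3: blocked at fork node D ∈ conditioning set.
  P4: blocked at fork node D ∈ conditioning set.
{D} contains no descendant of W and blocks every backdoor path.
No other singleton works — e.g. {Z} leaves P3 open — so {D} is the unique smallest valid adjustment set.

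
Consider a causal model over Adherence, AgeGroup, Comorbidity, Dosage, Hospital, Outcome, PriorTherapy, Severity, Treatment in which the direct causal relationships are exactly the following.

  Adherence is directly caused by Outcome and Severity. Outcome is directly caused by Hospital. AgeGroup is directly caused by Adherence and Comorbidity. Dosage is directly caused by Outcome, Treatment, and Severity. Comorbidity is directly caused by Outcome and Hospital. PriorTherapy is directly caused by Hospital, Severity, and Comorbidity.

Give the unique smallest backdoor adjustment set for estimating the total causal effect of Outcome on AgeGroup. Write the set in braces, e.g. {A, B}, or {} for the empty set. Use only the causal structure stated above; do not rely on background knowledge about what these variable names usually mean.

{Hospital}

Variables eligible for adjustment (non-descendants of Outcome, excluding Outcome and AgeGroup): {Hospital, Severity, Treatment}.
Backdoor paths from Outcome to AgeGroup:
  P1: Outcome <- Hospital -> Comorbidity -> AgeGroup
  P2: Outcome <- Hospital -> Comorbidity -> PriorTherapy <- Severity -> Adherence -> AgeGroup
  P3: Outcome <- Hospital -> PriorTherapy <- Severity -> Adherence -> AgeGroup
  P4: Outcome <- Hospital -> PriorTherapy <- Comorbidity -> AgeGroup
The empty set is not sufficient: P1 (Outcome <- Hospital -> Comorbidity -> AgeGroup) has no collider blocking it and no conditioned non-collider, so it is open.
Try {Hospital}:
  P1: blocked at fork node Hospital ∈ conditioning set.
  P2: blocked at fork node Hospital ∈ conditioning set.
  P3: blocked at fork node Hospital ∈ conditioning set.
  P4: blocked at fork node Hospital ∈ conditioning set.
{Hospital} contains no descendant of Outcome and blocks every backdoor path.
No other singleton works — e.g. {Treatment} leaves P1 open — so {Hospital} is the unique smallest valid adjustment set.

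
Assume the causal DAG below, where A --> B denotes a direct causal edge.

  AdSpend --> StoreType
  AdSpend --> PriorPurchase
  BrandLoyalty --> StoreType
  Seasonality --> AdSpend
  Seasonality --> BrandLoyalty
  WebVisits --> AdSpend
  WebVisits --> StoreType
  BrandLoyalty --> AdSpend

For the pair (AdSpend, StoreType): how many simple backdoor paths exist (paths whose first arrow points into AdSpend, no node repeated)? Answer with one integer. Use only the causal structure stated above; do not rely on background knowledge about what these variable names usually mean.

3

A backdoor path from AdSpend to StoreType is any simple undirected path whose first edge points into AdSpend (i.e. leaves AdSpend via a parent).
Parents of AdSpend: {BrandLoyalty, Seasonality, WebVisits}.
Enumerating:
  P1: AdSpend <- Seasonality -> BrandLoyalty -> StoreType
  P2: AdSpend <- BrandLoyalty -> StoreType
  P3: AdSpend <- WebVisits -> StoreType
That exhausts the simple backdoor paths. Count: 3.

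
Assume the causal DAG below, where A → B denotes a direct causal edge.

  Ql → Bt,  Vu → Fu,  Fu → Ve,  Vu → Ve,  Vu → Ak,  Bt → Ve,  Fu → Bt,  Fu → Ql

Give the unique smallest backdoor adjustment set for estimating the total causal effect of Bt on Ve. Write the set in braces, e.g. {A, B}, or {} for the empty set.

Variables eligible for adjustment (non-descendants of Bt, excluding Bt and Ve): {Ak, Fu, Ql, Vu}.
Backdoor paths from Bt to Ve:
  P1: Bt <- Fu <- Vu -> Ve
  P2: Bt <- Fu -> Ve
  P3: Bt <- Ql <- Fu <- Vu -> Ve
  P4: Bt <- Ql <- Fu -> Ve
The empty set is not sufficient: P1 (Bt <- Fu <- Vu -> Ve) has no collider blocking it and no conditioned non-collider, so it is open.
Try {Fu}:
  P1: blocked at chain node Fu ∈ conditioning set.
  P2: blocked at fork node Fu ∈ conditioning set.
  P3: blocked at chain node Fu ∈ conditioning set.
  P4: blocked at fork node Fu ∈ conditioning set.
{Fu} contains no descendant of Bt and blocks every backdoor path.
No other singleton works — e.g. {Vu} leaves P2 open — so {Fu} is the unique smallest valid adjustment set.

{Fu}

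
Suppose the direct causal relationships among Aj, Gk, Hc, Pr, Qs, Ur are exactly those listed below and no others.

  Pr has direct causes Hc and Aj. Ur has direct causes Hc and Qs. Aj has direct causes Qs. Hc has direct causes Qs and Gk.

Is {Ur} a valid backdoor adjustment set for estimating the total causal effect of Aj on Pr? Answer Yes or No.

Backdoor paths from Aj to Pr (paths whose first edge points into Aj):
  P1: Aj <- Qs -> Hc -> Pr
  P2: Aj <- Qs -> Ur <- Hc -> Pr
Condition 1 (no descendant of Aj in the set): holds — descendants of Aj are {Pr}; none are in {Ur}.
Condition 2 (every backdoor path blocked by {Ur}):
  P1: open — no interior node is in the conditioning set.
  P2: open — collider(s) Ur are conditioned on (or have a conditioned descendant) and no non-collider on the path is in the set.
{Ur} does not satisfy the backdoor criterion.

No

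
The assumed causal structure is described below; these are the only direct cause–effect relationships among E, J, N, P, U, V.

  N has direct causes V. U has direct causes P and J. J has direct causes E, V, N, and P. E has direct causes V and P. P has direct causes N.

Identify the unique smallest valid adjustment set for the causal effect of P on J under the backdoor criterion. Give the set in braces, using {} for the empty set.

Variables eligible for adjustment (non-descendants of P, excluding P and J): {N, V}.
Backdoor paths from P to J:
  P1: P <- N <- V -> E -> J
  P2: P <- N <- V -> J
  P3: P <- N -> J
The empty set is not sufficient: P1 (P <- N <- V -> E -> J) has no collider blocking it and no conditioned non-collider, so it is open.
Try {N}:
  P1: blocked at chain node N ∈ conditioning set.
  P2: blocked at chain node N ∈ conditioning set.
  P3: blocked at fork node N ∈ conditioning set.
{N} contains no descendant of P and blocks every backdoor path.
No other singleton works — e.g. {V} leaves P3 open — so {N} is the unique smallest valid adjustment set.

{N}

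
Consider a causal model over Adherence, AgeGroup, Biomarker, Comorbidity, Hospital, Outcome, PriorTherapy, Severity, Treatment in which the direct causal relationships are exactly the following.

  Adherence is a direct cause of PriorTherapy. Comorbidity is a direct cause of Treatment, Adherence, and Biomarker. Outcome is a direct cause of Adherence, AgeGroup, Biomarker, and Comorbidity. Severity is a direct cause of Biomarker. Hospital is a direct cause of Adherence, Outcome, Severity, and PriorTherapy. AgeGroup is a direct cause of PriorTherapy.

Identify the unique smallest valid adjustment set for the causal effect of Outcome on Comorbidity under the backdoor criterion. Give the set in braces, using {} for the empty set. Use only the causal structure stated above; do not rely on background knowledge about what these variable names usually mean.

Variables eligible for adjustment (non-descendants of Outcome, excluding Outcome and Comorbidity): {Hospital, Severity}.
Backdoor paths from Outcome to Comorbidity:
  P1: Outcome <- Hospital -> Severity -> Biomarker <- Comorbidity
  P2: Outcome <- Hospital -> Adherence <- Comorbidity
  P3: Outcome <- Hospital -> PriorTherapy <- Adherence <- Comorbidity
Each backdoor path contains an unconditioned collider, so every path is already blocked with the empty conditioning set:
  P1: blocked at collider Biomarker (neither it nor any descendant is in the conditioning set).
  P2: blocked at collider Adherence (neither it nor any descendant is in the conditioning set).
  P3: blocked at collider PriorTherapy (neither it nor any descendant is in the conditioning set).
The empty set is therefore the unique smallest valid set.

{}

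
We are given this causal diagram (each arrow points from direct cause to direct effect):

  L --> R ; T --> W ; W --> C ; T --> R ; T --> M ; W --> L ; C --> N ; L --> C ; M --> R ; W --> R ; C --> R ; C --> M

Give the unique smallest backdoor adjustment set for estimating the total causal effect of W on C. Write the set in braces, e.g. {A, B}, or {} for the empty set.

{}

Variables eligible for adjustment (non-descendants of W, excluding W and C): {T}.
Backdoor paths from W to C:
  P1: W <- T -> M <- C
  P2: W <- T -> M -> R <- L -> C
  P3: W <- T -> M -> R <- C
  P4: W <- T -> R <- L -> C
  P5: W <- T -> R <- C
  P6: W <- T -> R <- M <- C
Each backdoor path contains an unconditioned collider, so every path is already blocked with the empty conditioning set:
  P1: blocked at collider M (neither it nor any descendant is in the conditioning set).
  P2: blocked at collider R (neither it nor any descendant is in the conditioning set).
  P3: blocked at collider R (neither it nor any descendant is in the conditioning set).
  P4: blocked at collider R (neither it nor any descendant is in the conditioning set).
  P5: blocked at collider R (neither it nor any descendant is in the conditioning set).
  P6: blocked at collider R (neither it nor any descendant is in the conditioning set).
The empty set is therefore the unique smallest valid set.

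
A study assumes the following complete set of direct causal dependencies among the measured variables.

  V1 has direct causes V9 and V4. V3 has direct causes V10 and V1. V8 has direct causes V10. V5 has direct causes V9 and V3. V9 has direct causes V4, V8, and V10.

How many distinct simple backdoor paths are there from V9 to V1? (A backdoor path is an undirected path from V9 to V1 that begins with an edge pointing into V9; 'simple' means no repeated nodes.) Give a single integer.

A backdoor path from V9 to V1 is any simple undirected path whose first edge points into V9 (i.e. leaves V9 via a parent).
Parents of V9: {V10, V4, V8}.
Enumerating:
  P1: V9 <- V10 -> V3 <- V1
  P2: V9 <- V4 -> V1
  P3: V9 <- V8 <- V10 -> V3 <- V1
That exhausts the simple backdoor paths. Count: 3.

3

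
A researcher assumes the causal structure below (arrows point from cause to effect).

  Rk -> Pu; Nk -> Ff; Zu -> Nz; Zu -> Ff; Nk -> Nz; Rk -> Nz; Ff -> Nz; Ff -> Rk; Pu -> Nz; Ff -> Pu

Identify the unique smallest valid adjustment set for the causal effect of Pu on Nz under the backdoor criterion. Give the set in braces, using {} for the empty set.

Variables eligible for adjustment (non-descendants of Pu, excluding Pu and Nz): {Ff, Nk, Rk, Zu}.
Backdoor paths from Pu to Nz:
  P1: Pu <- Ff <- Zu -> Nz
  P2: Pu <- Ff <- Nk -> Nz
  P3: Pu <- Ff -> Rk -> Nz
  P4: Pu <- Ff -> Nz
  P5: Pu <- Rk <- Ff <- Zu -> Nz
  P6: Pu <- Rk <- Ff <- Nk -> Nz
  P7: Pu <- Rk <- Ff -> Nz
  P8: Pu <- Rk -> Nz
The empty set is not sufficient: P1 (Pu <- Ff <- Zu -> Nz) has no collider blocking it and no conditioned non-collider, so it is open.
Try {Ff, Rk}:
  P1: blocked at chain node Ff ∈ conditioning set.
  P2: blocked at chain node Ff ∈ conditioning set.
  P3: blocked at fork node Ff ∈ conditioning set.
  P4: blocked at fork node Ff ∈ conditioning set.
  P5: blocked at chain node Rk ∈ conditioning set.
  P6: blocked at chain node Rk ∈ conditioning set.
  P7: blocked at chain node Rk ∈ conditioning set.
  P8: blocked at fork node Rk ∈ conditioning set.
{Ff, Rk} contains no descendant of Pu and blocks every backdoor path.
Every element of {Ff, Rk} is needed (dropping Ff leaves P1 open; dropping Rk leaves P8 open), so no proper subset is valid.
Among all size-2 subsets of the eligible variables, only {Ff, Rk} blocks every backdoor path, so it is the unique smallest valid adjustment set.

{Ff, Rk}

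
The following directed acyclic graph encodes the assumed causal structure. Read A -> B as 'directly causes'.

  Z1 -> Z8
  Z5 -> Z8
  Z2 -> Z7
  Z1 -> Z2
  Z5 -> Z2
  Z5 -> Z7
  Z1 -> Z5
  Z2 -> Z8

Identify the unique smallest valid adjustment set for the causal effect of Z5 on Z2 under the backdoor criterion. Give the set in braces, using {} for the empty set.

{Z1}

Variables eligible for adjustment (non-descendants of Z5, excluding Z5 and Z2): {Z1}.
Backdoor paths from Z5 to Z2:
  P1: Z5 <- Z1 -> Z2
  P2: Z5 <- Z1 -> Z8 <- Z2
The empty set is not sufficient: P1 (Z5 <- Z1 -> Z2) has no collider blocking it and no conditioned non-collider, so it is open.
Try {Z1}:
  P1: blocked at fork node Z1 ∈ conditioning set.
  P2: blocked at fork node Z1 ∈ conditioning set.
{Z1} contains no descendant of Z5 and blocks every backdoor path.
{Z1} is the unique smallest valid adjustment set.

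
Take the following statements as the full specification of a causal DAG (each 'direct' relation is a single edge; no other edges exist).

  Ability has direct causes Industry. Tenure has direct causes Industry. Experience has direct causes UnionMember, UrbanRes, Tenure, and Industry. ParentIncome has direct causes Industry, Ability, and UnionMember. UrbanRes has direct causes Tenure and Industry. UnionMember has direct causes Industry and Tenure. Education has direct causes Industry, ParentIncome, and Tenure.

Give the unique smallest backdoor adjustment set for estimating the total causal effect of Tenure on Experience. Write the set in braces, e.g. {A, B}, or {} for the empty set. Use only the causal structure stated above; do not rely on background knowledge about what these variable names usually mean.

{Industry}

Variables eligible for adjustment (non-descendants of Tenure, excluding Tenure and Experience): {Ability, Industry}.
Backdoor paths from Tenure to Experience:
  P1: Tenure <- Industry -> Ability -> ParentIncome <- UnionMember -> Experience
  P2: Tenure <- Industry -> UrbanRes -> Experience
  P3: Tenure <- Industry -> UnionMember -> Experience
  P4: Tenure <- Industry -> Experience
  P5: Tenure <- Industry -> ParentIncome <- UnionMember -> Experience
  P6: Tenure <- Industry -> Education <- ParentIncome <- UnionMember -> Experience
The empty set is not sufficient: P2 (Tenure <- Industry -> UrbanRes -> Experience) has no collider blocking it and no conditioned non-collider, so it is open.
Try {Industry}:
  P1: blocked at fork node Industry ∈ conditioning set.
  P2: blocked at fork node Industry ∈ conditioning set.
  P3: blocked at fork node Industry ∈ conditioning set.
  P4: blocked at fork node Industry ∈ conditioning set.
  P5: blocked at fork node Industry ∈ conditioning set.
  P6: blocked at fork node Industry ∈ conditioning set.
{Industry} contains no descendant of Tenure and blocks every backdoor path.
No other singleton works — e.g. {Ability} leaves P2 open — so {Industry} is the unique smallest valid adjustment set.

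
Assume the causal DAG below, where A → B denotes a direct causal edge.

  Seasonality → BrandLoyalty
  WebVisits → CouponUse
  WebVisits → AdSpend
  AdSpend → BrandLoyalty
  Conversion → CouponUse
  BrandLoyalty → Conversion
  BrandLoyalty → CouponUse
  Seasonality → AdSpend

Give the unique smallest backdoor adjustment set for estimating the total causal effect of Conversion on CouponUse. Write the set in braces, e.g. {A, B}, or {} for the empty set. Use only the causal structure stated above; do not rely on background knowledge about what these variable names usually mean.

{BrandLoyalty}

Variables eligible for adjustment (non-descendants of Conversion, excluding Conversion and CouponUse): {AdSpend, BrandLoyalty, Seasonality, WebVisits}.
Backdoor paths from Conversion to CouponUse:
  P1: Conversion <- BrandLoyalty <- Seasonality -> AdSpend <- WebVisits -> CouponUse
  P2: Conversion <- BrandLoyalty <- AdSpend <- WebVisits -> CouponUse
  P3: Conversion <- BrandLoyalty -> CouponUse
The empty set is not sufficient: P2 (Conversion <- BrandLoyalty <- AdSpend <- WebVisits -> CouponUse) has no collider blocking it and no conditioned non-collider, so it is open.
Try {BrandLoyalty}:
  P1: blocked at chain node BrandLoyalty ∈ conditioning set.
  P2: blocked at chain node BrandLoyalty ∈ conditioning set.
  P3: blocked at fork node BrandLoyalty ∈ conditioning set.
{BrandLoyalty} contains no descendant of Conversion and blocks every backdoor path.
No other singleton works — e.g. {WebVisits} leaves P3 open — so {BrandLoyalty} is the unique smallest valid adjustment set.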